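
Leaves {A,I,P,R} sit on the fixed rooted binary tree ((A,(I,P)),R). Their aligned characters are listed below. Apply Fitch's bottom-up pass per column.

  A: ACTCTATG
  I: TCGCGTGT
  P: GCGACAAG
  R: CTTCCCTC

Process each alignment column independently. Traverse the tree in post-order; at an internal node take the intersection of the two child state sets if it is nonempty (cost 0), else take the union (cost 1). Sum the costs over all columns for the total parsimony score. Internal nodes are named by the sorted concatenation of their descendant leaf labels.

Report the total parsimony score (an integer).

14

site 0, node IP: I={T} ∪ P={G} → {G,T} (+1)
site 0, node AIP: A={A} ∪ IP={G,T} → {A,G,T} (+1)
site 0, node AIPR: AIP={A,G,T} ∪ R={C} → {A,C,G,T} (+1)
site 1, node IP: I={C} ∩ P={C} → {C} (+0)
site 1, node AIP: A={C} ∩ IP={C} → {C} (+0)
site 1, node AIPR: AIP={C} ∪ R={T} → {C,T} (+1)
site 2, node IP: I={G} ∩ P={G} → {G} (+0)
site 2, node AIP: A={T} ∪ IP={G} → {G,T} (+1)
site 2, node AIPR: AIP={G,T} ∩ R={T} → {T} (+0)
site 3, node IP: I={C} ∪ P={A} → {A,C} (+1)
site 3, node AIP: A={C} ∩ IP={A,C} → {C} (+0)
site 3, node AIPR: AIP={C} ∩ R={C} → {C} (+0)
site 4, node IP: I={G} ∪ P={C} → {C,G} (+1)
site 4, node AIP: A={T} ∪ IP={C,G} → {C,G,T} (+1)
site 4, node AIPR: AIP={C,G,T} ∩ R={C} → {C} (+0)
site 5, node IP: I={T} ∪ P={A} → {A,T} (+1)
site 5, node AIP: A={A} ∩ IP={A,T} → {A} (+0)
site 5, node AIPR: AIP={A} ∪ R={C} → {A,C} (+1)
site 6, node IP: I={G} ∪ P={A} → {A,G} (+1)
site 6, node AIP: A={T} ∪ IP={A,G} → {A,G,T} (+1)
site 6, node AIPR: AIP={A,G,T} ∩ R={T} → {T} (+0)
site 7, node IP: I={T} ∪ P={G} → {G,T} (+1)
site 7, node AIP: A={G} ∩ IP={G,T} → {G} (+0)
site 7, node AIPR: AIP={G} ∪ R={C} → {C,G} (+1)
per-site changes: [3, 1, 1, 1, 2, 2, 2, 2]; total = 14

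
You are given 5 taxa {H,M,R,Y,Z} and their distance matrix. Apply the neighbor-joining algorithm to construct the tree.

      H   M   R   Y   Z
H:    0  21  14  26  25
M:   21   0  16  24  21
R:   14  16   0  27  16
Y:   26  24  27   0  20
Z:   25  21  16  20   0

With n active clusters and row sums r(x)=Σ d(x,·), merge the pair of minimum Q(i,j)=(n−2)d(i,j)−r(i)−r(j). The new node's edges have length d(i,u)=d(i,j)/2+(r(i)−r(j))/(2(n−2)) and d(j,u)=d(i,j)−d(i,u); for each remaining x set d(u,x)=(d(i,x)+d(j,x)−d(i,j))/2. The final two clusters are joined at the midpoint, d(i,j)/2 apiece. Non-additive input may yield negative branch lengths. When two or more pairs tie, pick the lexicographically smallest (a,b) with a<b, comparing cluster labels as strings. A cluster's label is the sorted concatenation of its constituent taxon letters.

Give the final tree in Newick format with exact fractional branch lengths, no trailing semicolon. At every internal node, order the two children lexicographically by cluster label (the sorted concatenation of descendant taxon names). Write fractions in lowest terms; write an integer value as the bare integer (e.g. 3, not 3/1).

(((H:37/4,R:19/4):11/4,M:35/4):15/8,(Y:25/2,Z:15/2):15/8)

iteration 1: select Y,Z (d=20, Q=-119); attach at lengths (25/2, 15/2); label the merged cluster YZ
  updated: d(H,YZ)=31/2, d(M,YZ)=25/2, d(R,YZ)=23/2
iteration 2: select H,R (d=14, Q=-64); attach at lengths (37/4, 19/4); label the merged cluster HR
  updated: d(HR,M)=23/2, d(HR,YZ)=13/2
iteration 3: select HR,M (d=23/2, Q=-61/2); attach at lengths (11/4, 35/4); label the merged cluster HMR
  updated: d(HMR,YZ)=15/4
iteration 4: select HMR,YZ (d=15/4); attach at lengths (15/8, 15/8); label the merged cluster HMRYZ
final tree: (((H:37/4,R:19/4):11/4,M:35/4):15/8,(Y:25/2,Z:15/2):15/8)
total length: 197/4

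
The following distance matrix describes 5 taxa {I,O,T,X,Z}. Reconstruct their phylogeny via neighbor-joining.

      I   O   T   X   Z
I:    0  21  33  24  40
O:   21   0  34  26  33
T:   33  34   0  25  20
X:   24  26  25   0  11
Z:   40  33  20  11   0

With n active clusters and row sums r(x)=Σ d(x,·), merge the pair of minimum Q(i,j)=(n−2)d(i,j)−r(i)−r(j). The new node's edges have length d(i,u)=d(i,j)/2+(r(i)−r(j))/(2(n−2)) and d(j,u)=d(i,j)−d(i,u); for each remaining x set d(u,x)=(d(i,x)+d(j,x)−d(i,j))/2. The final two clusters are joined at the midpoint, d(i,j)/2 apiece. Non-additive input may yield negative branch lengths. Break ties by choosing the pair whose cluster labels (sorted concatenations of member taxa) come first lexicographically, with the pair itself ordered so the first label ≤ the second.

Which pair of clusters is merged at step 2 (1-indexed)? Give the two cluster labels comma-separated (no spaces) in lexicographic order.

IO,T

iteration 1: select I,O (d=21, Q=-169); attach at lengths (67/6, 59/6); label the merged cluster IO
  updated: d(IO,T)=23, d(IO,X)=29/2, d(IO,Z)=26
iteration 2: select IO,T (d=23, Q=-171/2); attach at lengths (83/8, 101/8); label the merged cluster IOT
  updated: d(IOT,X)=33/4, d(IOT,Z)=23/2
iteration 3: select IOT,X (d=33/4, Q=-123/4); attach at lengths (35/8, 31/8); label the merged cluster IOTX
  updated: d(IOTX,Z)=57/8
iteration 4: select IOTX,Z (d=57/8); attach at lengths (57/16, 57/16); label the merged cluster IOTXZ
final tree: ((((I:67/6,O:59/6):83/8,T:101/8):35/8,X:31/8):57/16,Z:57/16)
total length: 475/8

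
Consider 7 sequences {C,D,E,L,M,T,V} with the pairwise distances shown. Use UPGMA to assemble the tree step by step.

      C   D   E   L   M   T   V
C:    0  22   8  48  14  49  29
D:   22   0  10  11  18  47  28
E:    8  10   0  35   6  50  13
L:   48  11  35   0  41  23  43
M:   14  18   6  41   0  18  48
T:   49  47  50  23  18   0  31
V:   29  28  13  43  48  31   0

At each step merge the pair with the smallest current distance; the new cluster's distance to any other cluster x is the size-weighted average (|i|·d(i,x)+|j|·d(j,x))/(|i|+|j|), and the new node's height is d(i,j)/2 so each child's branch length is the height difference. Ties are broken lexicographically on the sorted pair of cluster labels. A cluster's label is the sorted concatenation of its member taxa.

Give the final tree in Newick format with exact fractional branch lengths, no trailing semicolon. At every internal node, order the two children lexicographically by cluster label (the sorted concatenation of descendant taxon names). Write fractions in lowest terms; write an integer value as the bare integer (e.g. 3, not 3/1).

iteration 1: select E,M (d=6); attach at lengths (3, 3); label the merged cluster EM
  updated: d(C,EM)=11, d(D,EM)=14, d(EM,L)=38, d(EM,T)=34, d(EM,V)=61/2
iteration 2: select C,EM (d=11); attach at lengths (11/2, 5/2); label the merged cluster CEM
  updated: d(CEM,D)=50/3, d(CEM,L)=124/3, d(CEM,T)=39, d(CEM,V)=30
iteration 3: select D,L (d=11); attach at lengths (11/2, 11/2); label the merged cluster DL
  updated: d(CEM,DL)=29, d(DL,T)=35, d(DL,V)=71/2
iteration 4: select CEM,DL (d=29); attach at lengths (9, 9); label the merged cluster CDELM
  updated: d(CDELM,T)=187/5, d(CDELM,V)=161/5
iteration 5: select T,V (d=31); attach at lengths (31/2, 31/2); label the merged cluster TV
  updated: d(CDELM,TV)=174/5
iteration 6: select CDELM,TV (d=174/5); attach at lengths (29/10, 19/10); label the merged cluster CDELMTV
final tree: (((C:11/2,(E:3,M:3):5/2):9,(D:11/2,L:11/2):9):29/10,(T:31/2,V:31/2):19/10)
total length: 394/5

(((C:11/2,(E:3,M:3):5/2):9,(D:11/2,L:11/2):9):29/10,(T:31/2,V:31/2):19/10)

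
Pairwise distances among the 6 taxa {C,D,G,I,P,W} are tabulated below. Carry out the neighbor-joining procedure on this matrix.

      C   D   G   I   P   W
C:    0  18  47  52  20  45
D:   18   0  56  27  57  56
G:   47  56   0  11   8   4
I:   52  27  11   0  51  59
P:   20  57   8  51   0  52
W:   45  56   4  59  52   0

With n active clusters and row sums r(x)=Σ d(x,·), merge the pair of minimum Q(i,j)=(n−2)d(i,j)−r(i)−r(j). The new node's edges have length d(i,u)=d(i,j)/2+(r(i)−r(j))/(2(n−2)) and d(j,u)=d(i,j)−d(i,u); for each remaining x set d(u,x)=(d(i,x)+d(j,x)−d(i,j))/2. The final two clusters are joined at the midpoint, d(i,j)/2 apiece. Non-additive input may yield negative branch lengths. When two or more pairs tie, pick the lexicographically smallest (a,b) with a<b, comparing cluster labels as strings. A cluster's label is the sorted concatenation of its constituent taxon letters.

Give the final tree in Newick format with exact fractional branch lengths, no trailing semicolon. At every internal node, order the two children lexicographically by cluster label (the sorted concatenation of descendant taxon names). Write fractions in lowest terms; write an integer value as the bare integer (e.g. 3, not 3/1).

(((C:73/8,(D:37/3,I:44/3):99/8):71/8,(G:-37/4,W:53/4):139/8):85/16,P:85/16)

iteration 1: select G,W (d=4, Q=-326); attach at lengths (-37/4, 53/4); label the merged cluster GW
  updated: d(C,GW)=44, d(D,GW)=54, d(GW,I)=33, d(GW,P)=28
iteration 2: select D,I (d=27, Q=-238); attach at lengths (37/3, 44/3); label the merged cluster DI
  updated: d(C,DI)=43/2, d(DI,GW)=30, d(DI,P)=81/2
iteration 3: select C,DI (d=43/2, Q=-269/2); attach at lengths (73/8, 99/8); label the merged cluster CDI
  updated: d(CDI,GW)=105/4, d(CDI,P)=39/2
iteration 4: select CDI,GW (d=105/4, Q=-295/4); attach at lengths (71/8, 139/8); label the merged cluster CDGIW
  updated: d(CDGIW,P)=85/8
iteration 5: select CDGIW,P (d=85/8); attach at lengths (85/16, 85/16); label the merged cluster CDGIPW
final tree: (((C:73/8,(D:37/3,I:44/3):99/8):71/8,(G:-37/4,W:53/4):139/8):85/16,P:85/16)
total length: 715/8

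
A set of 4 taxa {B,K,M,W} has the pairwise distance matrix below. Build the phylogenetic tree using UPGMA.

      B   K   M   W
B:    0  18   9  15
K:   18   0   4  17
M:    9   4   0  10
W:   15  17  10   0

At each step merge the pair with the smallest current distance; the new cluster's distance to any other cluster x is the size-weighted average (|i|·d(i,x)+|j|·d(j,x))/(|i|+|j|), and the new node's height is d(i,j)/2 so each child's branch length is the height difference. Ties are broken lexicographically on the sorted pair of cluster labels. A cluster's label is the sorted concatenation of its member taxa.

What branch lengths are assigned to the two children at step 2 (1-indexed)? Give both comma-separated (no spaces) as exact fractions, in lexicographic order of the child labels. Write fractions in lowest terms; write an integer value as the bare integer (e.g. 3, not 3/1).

27/4,19/4

step 1: merge (K,M) at d=4; branch lengths K→2, M→2; new cluster KM
  updated: d(B,KM)=27/2, d(KM,W)=27/2
step 2: merge (B,KM) at d=27/2; branch lengths B→27/4, KM→19/4; new cluster BKM
  updated: d(BKM,W)=14
step 3: merge (BKM,W) at d=14; branch lengths BKM→1/4, W→7; new cluster BKMW
final tree: ((B:27/4,(K:2,M:2):19/4):1/4,W:7)
total length: 91/4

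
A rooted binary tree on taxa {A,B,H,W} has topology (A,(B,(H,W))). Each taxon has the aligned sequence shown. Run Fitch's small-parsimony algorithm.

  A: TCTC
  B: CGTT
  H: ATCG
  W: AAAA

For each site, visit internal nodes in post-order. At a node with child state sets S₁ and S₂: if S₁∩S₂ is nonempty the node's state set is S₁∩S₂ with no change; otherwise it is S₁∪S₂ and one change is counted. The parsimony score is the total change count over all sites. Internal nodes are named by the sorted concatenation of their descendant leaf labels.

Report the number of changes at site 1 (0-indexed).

3

HW@0: {A} ∩ {A} = {A} (intersection, +0)
BHW@0: {C} ∪ {A} = {A,C} (union, +1)
ABHW@0: {T} ∪ {A,C} = {A,C,T} (union, +1)
HW@1: {T} ∪ {A} = {A,T} (union, +1)
BHW@1: {G} ∪ {A,T} = {A,G,T} (union, +1)
ABHW@1: {C} ∪ {A,G,T} = {A,C,G,T} (union, +1)
HW@2: {C} ∪ {A} = {A,C} (union, +1)
BHW@2: {T} ∪ {A,C} = {A,C,T} (union, +1)
ABHW@2: {T} ∩ {A,C,T} = {T} (intersection, +0)
HW@3: {G} ∪ {A} = {A,G} (union, +1)
BHW@3: {T} ∪ {A,G} = {A,G,T} (union, +1)
ABHW@3: {C} ∪ {A,G,T} = {A,C,G,T} (union, +1)
per-site changes: [2, 3, 2, 3]; total = 10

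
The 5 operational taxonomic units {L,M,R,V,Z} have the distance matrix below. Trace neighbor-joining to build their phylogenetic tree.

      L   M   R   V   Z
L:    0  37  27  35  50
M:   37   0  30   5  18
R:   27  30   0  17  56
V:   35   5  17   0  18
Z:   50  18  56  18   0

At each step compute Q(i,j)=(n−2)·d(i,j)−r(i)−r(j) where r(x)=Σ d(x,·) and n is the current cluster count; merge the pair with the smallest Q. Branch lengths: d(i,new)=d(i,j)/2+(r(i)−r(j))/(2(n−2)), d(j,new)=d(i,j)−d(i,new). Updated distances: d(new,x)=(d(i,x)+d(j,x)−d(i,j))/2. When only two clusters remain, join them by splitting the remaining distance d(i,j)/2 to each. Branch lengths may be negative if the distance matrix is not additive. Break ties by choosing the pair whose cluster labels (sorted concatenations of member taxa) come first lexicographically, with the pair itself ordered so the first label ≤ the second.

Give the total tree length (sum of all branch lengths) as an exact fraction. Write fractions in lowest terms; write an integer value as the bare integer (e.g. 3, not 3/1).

iteration 1: select L,R (d=27, Q=-198); attach at lengths (50/3, 31/3); label the merged cluster LR
  updated: d(LR,M)=20, d(LR,V)=25/2, d(LR,Z)=79/2
iteration 2: select LR,V (d=25/2, Q=-165/2); attach at lengths (123/8, -23/8); label the merged cluster LRV
  updated: d(LRV,M)=25/4, d(LRV,Z)=45/2
iteration 3: select LRV,M (d=25/4, Q=-187/4); attach at lengths (43/8, 7/8); label the merged cluster LMRV
  updated: d(LMRV,Z)=137/8
iteration 4: select LMRV,Z (d=137/8); attach at lengths (137/16, 137/16); label the merged cluster LMRVZ
final tree: ((((L:50/3,R:31/3):123/8,V:-23/8):43/8,M:7/8):137/16,Z:137/16)
total length: 503/8

503/8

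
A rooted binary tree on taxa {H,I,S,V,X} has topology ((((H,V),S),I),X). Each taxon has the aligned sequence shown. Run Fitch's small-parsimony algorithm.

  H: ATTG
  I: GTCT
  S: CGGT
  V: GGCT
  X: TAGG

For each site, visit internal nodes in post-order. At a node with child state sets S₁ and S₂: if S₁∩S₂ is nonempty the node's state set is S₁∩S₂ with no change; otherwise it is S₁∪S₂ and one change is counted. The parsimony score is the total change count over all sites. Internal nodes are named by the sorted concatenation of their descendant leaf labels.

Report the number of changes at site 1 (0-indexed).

3

HV@0: {A} ∪ {G} = {A,G} (union, +1)
HSV@0: {A,G} ∪ {C} = {A,C,G} (union, +1)
HISV@0: {A,C,G} ∩ {G} = {G} (intersection, +0)
HISVX@0: {G} ∪ {T} = {G,T} (union, +1)
HV@1: {T} ∪ {G} = {G,T} (union, +1)
HSV@1: {G,T} ∩ {G} = {G} (intersection, +0)
HISV@1: {G} ∪ {T} = {G,T} (union, +1)
HISVX@1: {G,T} ∪ {A} = {A,G,T} (union, +1)
HV@2: {T} ∪ {C} = {C,T} (union, +1)
HSV@2: {C,T} ∪ {G} = {C,G,T} (union, +1)
HISV@2: {C,G,T} ∩ {C} = {C} (intersection, +0)
HISVX@2: {C} ∪ {G} = {C,G} (union, +1)
HV@3: {G} ∪ {T} = {G,T} (union, +1)
HSV@3: {G,T} ∩ {T} = {T} (intersection, +0)
HISV@3: {T} ∩ {T} = {T} (intersection, +0)
HISVX@3: {T} ∪ {G} = {G,T} (union, +1)
per-site changes: [3, 3, 3, 2]; total = 11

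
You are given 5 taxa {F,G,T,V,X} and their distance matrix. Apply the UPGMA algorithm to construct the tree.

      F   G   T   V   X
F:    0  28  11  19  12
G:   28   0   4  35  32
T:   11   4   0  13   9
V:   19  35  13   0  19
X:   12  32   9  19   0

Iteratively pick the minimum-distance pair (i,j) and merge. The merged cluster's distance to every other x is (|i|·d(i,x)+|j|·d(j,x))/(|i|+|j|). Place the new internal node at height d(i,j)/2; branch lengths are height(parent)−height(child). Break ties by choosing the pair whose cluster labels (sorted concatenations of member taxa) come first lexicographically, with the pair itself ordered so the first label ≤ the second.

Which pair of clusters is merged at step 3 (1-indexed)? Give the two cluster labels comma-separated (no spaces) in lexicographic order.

FX,V

1. join G+T (d=4) ⇒ GT; edges |G|=2, |T|=2
  updated: d(F,GT)=39/2, d(GT,V)=24, d(GT,X)=41/2
2. join F+X (d=12) ⇒ FX; edges |F|=6, |X|=6
  updated: d(FX,GT)=20, d(FX,V)=19
3. join FX+V (d=19) ⇒ FVX; edges |FX|=7/2, |V|=19/2
  updated: d(FVX,GT)=64/3
4. join FVX+GT (d=64/3) ⇒ FGTVX; edges |FVX|=7/6, |GT|=26/3
final tree: (((F:6,X:6):7/2,V:19/2):7/6,(G:2,T:2):26/3)
total length: 233/6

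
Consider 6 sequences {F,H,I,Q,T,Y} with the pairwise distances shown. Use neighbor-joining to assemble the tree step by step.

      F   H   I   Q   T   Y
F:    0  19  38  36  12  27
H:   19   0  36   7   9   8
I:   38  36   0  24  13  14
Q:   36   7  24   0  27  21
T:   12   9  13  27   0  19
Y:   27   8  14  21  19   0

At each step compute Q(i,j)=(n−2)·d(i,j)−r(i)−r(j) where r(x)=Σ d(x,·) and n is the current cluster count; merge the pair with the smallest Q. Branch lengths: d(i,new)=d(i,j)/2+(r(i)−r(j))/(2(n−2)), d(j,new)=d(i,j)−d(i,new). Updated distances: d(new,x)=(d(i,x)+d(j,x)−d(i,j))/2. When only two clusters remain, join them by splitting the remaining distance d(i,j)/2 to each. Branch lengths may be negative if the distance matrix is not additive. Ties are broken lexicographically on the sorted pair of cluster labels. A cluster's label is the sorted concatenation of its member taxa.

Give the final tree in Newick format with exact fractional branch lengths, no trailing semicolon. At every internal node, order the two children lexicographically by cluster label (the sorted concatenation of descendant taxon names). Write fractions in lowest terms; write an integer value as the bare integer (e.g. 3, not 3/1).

step 1: merge (H,Q) at d=7, Q=-166; branch lengths H→-1, Q→8; new cluster HQ
  updated: d(F,HQ)=24, d(HQ,I)=53/2, d(HQ,T)=29/2, d(HQ,Y)=11
step 2: merge (F,T) at d=12, Q=-247/2; branch lengths F→157/12, T→-13/12; new cluster FT
  updated: d(FT,HQ)=53/4, d(FT,I)=39/2, d(FT,Y)=17
step 3: merge (FT,HQ) at d=53/4, Q=-74; branch lengths FT→51/8, HQ→55/8; new cluster FHQT
  updated: d(FHQT,I)=131/8, d(FHQT,Y)=59/8
step 4: merge (FHQT,I) at d=131/8, Q=-151/4; branch lengths FHQT→39/8, I→23/2; new cluster FHIQT
  updated: d(FHIQT,Y)=5/2
step 5: merge (FHIQT,Y) at d=5/2; branch lengths FHIQT→5/4, Y→5/4; new cluster FHIQTY
final tree: ((((F:157/12,T:-13/12):51/8,(H:-1,Q:8):55/8):39/8,I:23/2):5/4,Y:5/4)
total length: 409/8

((((F:157/12,T:-13/12):51/8,(H:-1,Q:8):55/8):39/8,I:23/2):5/4,Y:5/4)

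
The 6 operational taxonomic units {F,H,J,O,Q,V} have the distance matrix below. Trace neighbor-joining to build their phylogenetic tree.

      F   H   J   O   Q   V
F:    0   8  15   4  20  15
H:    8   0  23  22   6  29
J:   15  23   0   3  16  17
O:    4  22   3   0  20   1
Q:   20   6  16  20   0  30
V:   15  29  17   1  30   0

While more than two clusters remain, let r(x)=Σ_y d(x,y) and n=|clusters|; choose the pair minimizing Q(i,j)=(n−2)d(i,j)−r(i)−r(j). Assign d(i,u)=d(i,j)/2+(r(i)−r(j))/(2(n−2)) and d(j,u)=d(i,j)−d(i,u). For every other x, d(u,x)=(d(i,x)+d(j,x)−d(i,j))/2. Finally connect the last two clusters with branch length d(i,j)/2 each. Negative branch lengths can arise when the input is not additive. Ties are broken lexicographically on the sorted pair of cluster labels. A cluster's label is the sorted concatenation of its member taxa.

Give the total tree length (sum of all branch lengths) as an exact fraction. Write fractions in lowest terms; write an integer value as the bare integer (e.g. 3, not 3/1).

iteration 1: select H,Q (d=6, Q=-156); attach at lengths (5/2, 7/2); label the merged cluster HQ
  updated: d(F,HQ)=11, d(HQ,J)=33/2, d(HQ,O)=18, d(HQ,V)=53/2
iteration 2: select F,HQ (d=11, Q=-84); attach at lengths (1, 10); label the merged cluster FHQ
  updated: d(FHQ,J)=41/4, d(FHQ,O)=11/2, d(FHQ,V)=61/4
iteration 3: select FHQ,J (d=41/4, Q=-163/4); attach at lengths (85/16, 79/16); label the merged cluster FHJQ
  updated: d(FHJQ,O)=-7/8, d(FHJQ,V)=11
iteration 4: select FHJQ,O (d=-7/8, Q=-89/8); attach at lengths (73/16, -87/16); label the merged cluster FHJOQ
  updated: d(FHJOQ,V)=103/16
iteration 5: select FHJOQ,V (d=103/16); attach at lengths (103/32, 103/32); label the merged cluster FHJOQV
final tree: ((((F:1,(H:5/2,Q:7/2):10):85/16,J:79/16):73/16,O:-87/16):103/32,V:103/32)
total length: 525/16

525/16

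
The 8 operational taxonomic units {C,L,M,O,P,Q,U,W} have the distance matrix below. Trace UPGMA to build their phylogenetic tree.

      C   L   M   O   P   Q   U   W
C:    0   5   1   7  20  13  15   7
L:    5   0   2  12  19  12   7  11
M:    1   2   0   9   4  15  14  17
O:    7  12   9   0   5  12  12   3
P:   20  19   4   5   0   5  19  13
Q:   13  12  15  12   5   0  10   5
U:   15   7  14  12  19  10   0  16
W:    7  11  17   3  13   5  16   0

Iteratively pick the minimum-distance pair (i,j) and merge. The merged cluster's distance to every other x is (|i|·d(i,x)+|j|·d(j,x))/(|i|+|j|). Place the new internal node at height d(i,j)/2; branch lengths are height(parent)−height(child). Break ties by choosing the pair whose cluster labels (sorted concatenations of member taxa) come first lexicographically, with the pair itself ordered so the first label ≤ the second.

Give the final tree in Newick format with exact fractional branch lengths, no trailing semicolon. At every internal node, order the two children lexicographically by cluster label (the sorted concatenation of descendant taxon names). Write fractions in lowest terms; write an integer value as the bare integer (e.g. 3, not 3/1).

((((C:1/2,M:1/2):5/4,L:7/4):17/4,U:6):11/32,((O:3/2,W:3/2):23/8,(P:5/2,Q:5/2):15/8):63/32)

1. join C+M (d=1) ⇒ CM; edges |C|=1/2, |M|=1/2
  updated: d(CM,L)=7/2, d(CM,O)=8, d(CM,P)=12, d(CM,Q)=14, d(CM,U)=29/2, d(CM,W)=12
2. join O+W (d=3) ⇒ OW; edges |O|=3/2, |W|=3/2
  updated: d(CM,OW)=10, d(L,OW)=23/2, d(OW,P)=9, d(OW,Q)=17/2, d(OW,U)=14
3. join CM+L (d=7/2) ⇒ CLM; edges |CM|=5/4, |L|=7/4
  updated: d(CLM,OW)=21/2, d(CLM,P)=43/3, d(CLM,Q)=40/3, d(CLM,U)=12
4. join P+Q (d=5) ⇒ PQ; edges |P|=5/2, |Q|=5/2
  updated: d(CLM,PQ)=83/6, d(OW,PQ)=35/4, d(PQ,U)=29/2
5. join OW+PQ (d=35/4) ⇒ OPQW; edges |OW|=23/8, |PQ|=15/8
  updated: d(CLM,OPQW)=73/6, d(OPQW,U)=57/4
6. join CLM+U (d=12) ⇒ CLMU; edges |CLM|=17/4, |U|=6
  updated: d(CLMU,OPQW)=203/16
7. join CLMU+OPQW (d=203/16) ⇒ CLMOPQUW; edges |CLMU|=11/32, |OPQW|=63/32
final tree: ((((C:1/2,M:1/2):5/4,L:7/4):17/4,U:6):11/32,((O:3/2,W:3/2):23/8,(P:5/2,Q:5/2):15/8):63/32)
total length: 469/16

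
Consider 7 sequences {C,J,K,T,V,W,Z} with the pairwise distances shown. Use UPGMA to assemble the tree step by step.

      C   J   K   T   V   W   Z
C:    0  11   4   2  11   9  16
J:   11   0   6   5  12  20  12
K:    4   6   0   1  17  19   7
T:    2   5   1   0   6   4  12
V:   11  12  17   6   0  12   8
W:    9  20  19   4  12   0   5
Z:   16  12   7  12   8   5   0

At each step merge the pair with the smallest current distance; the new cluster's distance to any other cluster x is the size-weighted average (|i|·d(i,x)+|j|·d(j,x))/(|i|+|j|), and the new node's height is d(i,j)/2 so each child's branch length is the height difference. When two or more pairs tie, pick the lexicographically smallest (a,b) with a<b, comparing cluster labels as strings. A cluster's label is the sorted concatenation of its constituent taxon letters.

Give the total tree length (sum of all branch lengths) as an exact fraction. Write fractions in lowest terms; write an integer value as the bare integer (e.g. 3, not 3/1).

101/4

iteration 1: select K,T (d=1); attach at lengths (1/2, 1/2); label the merged cluster KT
  updated: d(C,KT)=3, d(J,KT)=11/2, d(KT,V)=23/2, d(KT,W)=23/2, d(KT,Z)=19/2
iteration 2: select C,KT (d=3); attach at lengths (3/2, 1); label the merged cluster CKT
  updated: d(CKT,J)=22/3, d(CKT,V)=34/3, d(CKT,W)=32/3, d(CKT,Z)=35/3
iteration 3: select W,Z (d=5); attach at lengths (5/2, 5/2); label the merged cluster WZ
  updated: d(CKT,WZ)=67/6, d(J,WZ)=16, d(V,WZ)=10
iteration 4: select CKT,J (d=22/3); attach at lengths (13/6, 11/3); label the merged cluster CJKT
  updated: d(CJKT,V)=23/2, d(CJKT,WZ)=99/8
iteration 5: select V,WZ (d=10); attach at lengths (5, 5/2); label the merged cluster VWZ
  updated: d(CJKT,VWZ)=145/12
iteration 6: select CJKT,VWZ (d=145/12); attach at lengths (19/8, 25/24); label the merged cluster CJKTVWZ
final tree: (((C:3/2,(K:1/2,T:1/2):1):13/6,J:11/3):19/8,(V:5,(W:5/2,Z:5/2):5/2):25/24)
total length: 101/4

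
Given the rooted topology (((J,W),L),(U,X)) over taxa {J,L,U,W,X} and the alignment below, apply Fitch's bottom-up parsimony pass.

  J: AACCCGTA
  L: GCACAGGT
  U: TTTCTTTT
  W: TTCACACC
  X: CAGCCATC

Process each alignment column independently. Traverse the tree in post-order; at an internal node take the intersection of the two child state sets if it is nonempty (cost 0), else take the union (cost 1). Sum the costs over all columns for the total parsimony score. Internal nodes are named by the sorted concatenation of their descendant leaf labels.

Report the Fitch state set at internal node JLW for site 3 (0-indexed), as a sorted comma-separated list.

C

[col 0] JW: children J:{A}, W:{T} ∪→ {A,T}; cost 1
[col 0] JLW: children JW:{A,T}, L:{G} ∪→ {A,G,T}; cost 1
[col 0] UX: children U:{T}, X:{C} ∪→ {C,T}; cost 1
[col 0] JLUWX: children JLW:{A,G,T}, UX:{C,T} ∩→ {T}; cost 0
[col 1] JW: children J:{A}, W:{T} ∪→ {A,T}; cost 1
[col 1] JLW: children JW:{A,T}, L:{C} ∪→ {A,C,T}; cost 1
[col 1] UX: children U:{T}, X:{A} ∪→ {A,T}; cost 1
[col 1] JLUWX: children JLW:{A,C,T}, UX:{A,T} ∩→ {A,T}; cost 0
[col 2] JW: children J:{C}, W:{C} ∩→ {C}; cost 0
[col 2] JLW: children JW:{C}, L:{A} ∪→ {A,C}; cost 1
[col 2] UX: children U:{T}, X:{G} ∪→ {G,T}; cost 1
[col 2] JLUWX: children JLW:{A,C}, UX:{G,T} ∪→ {A,C,G,T}; cost 1
[col 3] JW: children J:{C}, W:{A} ∪→ {A,C}; cost 1
[col 3] JLW: children JW:{A,C}, L:{C} ∩→ {C}; cost 0
[col 3] UX: children U:{C}, X:{C} ∩→ {C}; cost 0
[col 3] JLUWX: children JLW:{C}, UX:{C} ∩→ {C}; cost 0
[col 4] JW: children J:{C}, W:{C} ∩→ {C}; cost 0
[col 4] JLW: children JW:{C}, L:{A} ∪→ {A,C}; cost 1
[col 4] UX: children U:{T}, X:{C} ∪→ {C,T}; cost 1
[col 4] JLUWX: children JLW:{A,C}, UX:{C,T} ∩→ {C}; cost 0
[col 5] JW: children J:{G}, W:{A} ∪→ {A,G}; cost 1
[col 5] JLW: children JW:{A,G}, L:{G} ∩→ {G}; cost 0
[col 5] UX: children U:{T}, X:{A} ∪→ {A,T}; cost 1
[col 5] JLUWX: children JLW:{G}, UX:{A,T} ∪→ {A,G,T}; cost 1
[col 6] JW: children J:{T}, W:{C} ∪→ {C,T}; cost 1
[col 6] JLW: children JW:{C,T}, L:{G} ∪→ {C,G,T}; cost 1
[col 6] UX: children U:{T}, X:{T} ∩→ {T}; cost 0
[col 6] JLUWX: children JLW:{C,G,T}, UX:{T} ∩→ {T}; cost 0
[col 7] JW: children J:{A}, W:{C} ∪→ {A,C}; cost 1
[col 7] JLW: children JW:{A,C}, L:{T} ∪→ {A,C,T}; cost 1
[col 7] UX: children U:{T}, X:{C} ∪→ {C,T}; cost 1
[col 7] JLUWX: children JLW:{A,C,T}, UX:{C,T} ∩→ {C,T}; cost 0
per-site changes: [3, 3, 3, 1, 2, 3, 2, 3]; total = 20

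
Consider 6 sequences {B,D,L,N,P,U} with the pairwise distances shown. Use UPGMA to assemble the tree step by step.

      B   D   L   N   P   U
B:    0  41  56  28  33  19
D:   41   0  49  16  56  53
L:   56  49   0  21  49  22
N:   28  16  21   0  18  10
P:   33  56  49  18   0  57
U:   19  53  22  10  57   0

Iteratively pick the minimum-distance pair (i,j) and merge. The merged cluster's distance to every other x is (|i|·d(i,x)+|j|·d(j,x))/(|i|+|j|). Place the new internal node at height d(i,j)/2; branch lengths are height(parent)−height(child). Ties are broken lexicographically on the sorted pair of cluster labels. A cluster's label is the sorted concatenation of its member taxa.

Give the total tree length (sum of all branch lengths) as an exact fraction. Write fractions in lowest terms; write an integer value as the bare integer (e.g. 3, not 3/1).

step 1: merge (N,U) at d=10; branch lengths N→5, U→5; new cluster NU
  updated: d(B,NU)=47/2, d(D,NU)=69/2, d(L,NU)=43/2, d(NU,P)=75/2
step 2: merge (L,NU) at d=43/2; branch lengths L→43/4, NU→23/4; new cluster LNU
  updated: d(B,LNU)=103/3, d(D,LNU)=118/3, d(LNU,P)=124/3
step 3: merge (B,P) at d=33; branch lengths B→33/2, P→33/2; new cluster BP
  updated: d(BP,D)=97/2, d(BP,LNU)=227/6
step 4: merge (BP,LNU) at d=227/6; branch lengths BP→29/12, LNU→49/6; new cluster BLNPU
  updated: d(BLNPU,D)=43
step 5: merge (BLNPU,D) at d=43; branch lengths BLNPU→31/12, D→43/2; new cluster BDLNPU
final tree: (((B:33/2,P:33/2):29/12,(L:43/4,(N:5,U:5):23/4):49/6):31/12,D:43/2)
total length: 565/6

565/6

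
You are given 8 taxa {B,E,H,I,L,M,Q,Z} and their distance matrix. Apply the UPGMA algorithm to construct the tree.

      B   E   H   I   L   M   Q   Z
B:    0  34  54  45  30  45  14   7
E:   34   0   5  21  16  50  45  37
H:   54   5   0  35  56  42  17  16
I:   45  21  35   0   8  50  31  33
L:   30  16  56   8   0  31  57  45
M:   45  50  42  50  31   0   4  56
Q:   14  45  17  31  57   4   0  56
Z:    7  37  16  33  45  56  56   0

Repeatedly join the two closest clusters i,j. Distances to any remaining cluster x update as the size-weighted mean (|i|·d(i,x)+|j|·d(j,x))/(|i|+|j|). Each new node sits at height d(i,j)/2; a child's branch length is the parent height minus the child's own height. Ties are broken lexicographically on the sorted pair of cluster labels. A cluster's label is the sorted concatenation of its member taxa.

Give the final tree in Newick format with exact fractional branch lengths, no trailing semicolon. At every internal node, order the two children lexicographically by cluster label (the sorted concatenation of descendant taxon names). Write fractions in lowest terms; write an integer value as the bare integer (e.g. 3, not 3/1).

(((B:7/2,Z:7/2):119/8,((E:5/2,H:5/2):27/2,(I:4,L:4):12):19/8):53/24,(M:2,Q:2):223/12)

step 1: merge (M,Q) at d=4; branch lengths M→2, Q→2; new cluster MQ
  updated: d(B,MQ)=59/2, d(E,MQ)=95/2, d(H,MQ)=59/2, d(I,MQ)=81/2, d(L,MQ)=44, d(MQ,Z)=56
step 2: merge (E,H) at d=5; branch lengths E→5/2, H→5/2; new cluster EH
  updated: d(B,EH)=44, d(EH,I)=28, d(EH,L)=36, d(EH,MQ)=77/2, d(EH,Z)=53/2
step 3: merge (B,Z) at d=7; branch lengths B→7/2, Z→7/2; new cluster BZ
  updated: d(BZ,EH)=141/4, d(BZ,I)=39, d(BZ,L)=75/2, d(BZ,MQ)=171/4
step 4: merge (I,L) at d=8; branch lengths I→4, L→4; new cluster IL
  updated: d(BZ,IL)=153/4, d(EH,IL)=32, d(IL,MQ)=169/4
step 5: merge (EH,IL) at d=32; branch lengths EH→27/2, IL→12; new cluster EHIL
  updated: d(BZ,EHIL)=147/4, d(EHIL,MQ)=323/8
step 6: merge (BZ,EHIL) at d=147/4; branch lengths BZ→119/8, EHIL→19/8; new cluster BEHILZ
  updated: d(BEHILZ,MQ)=247/6
step 7: merge (BEHILZ,MQ) at d=247/6; branch lengths BEHILZ→53/24, MQ→223/12; new cluster BEHILMQZ
final tree: (((B:7/2,Z:7/2):119/8,((E:5/2,H:5/2):27/2,(I:4,L:4):12):19/8):53/24,(M:2,Q:2):223/12)
total length: 2101/24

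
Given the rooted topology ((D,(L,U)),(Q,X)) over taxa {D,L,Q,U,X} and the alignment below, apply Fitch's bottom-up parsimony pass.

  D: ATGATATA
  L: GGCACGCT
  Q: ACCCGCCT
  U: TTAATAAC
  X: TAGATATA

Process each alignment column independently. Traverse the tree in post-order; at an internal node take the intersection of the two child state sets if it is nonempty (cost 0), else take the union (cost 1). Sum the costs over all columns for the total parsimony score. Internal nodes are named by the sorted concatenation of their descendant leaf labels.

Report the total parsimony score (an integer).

20

[col 0] LU: children L:{G}, U:{T} ∪→ {G,T}; cost 1
[col 0] DLU: children D:{A}, LU:{G,T} ∪→ {A,G,T}; cost 1
[col 0] QX: children Q:{A}, X:{T} ∪→ {A,T}; cost 1
[col 0] DLQUX: children DLU:{A,G,T}, QX:{A,T} ∩→ {A,T}; cost 0
[col 1] LU: children L:{G}, U:{T} ∪→ {G,T}; cost 1
[col 1] DLU: children D:{T}, LU:{G,T} ∩→ {T}; cost 0
[col 1] QX: children Q:{C}, X:{A} ∪→ {A,C}; cost 1
[col 1] DLQUX: children DLU:{T}, QX:{A,C} ∪→ {A,C,T}; cost 1
[col 2] LU: children L:{C}, U:{A} ∪→ {A,C}; cost 1
[col 2] DLU: children D:{G}, LU:{A,C} ∪→ {A,C,G}; cost 1
[col 2] QX: children Q:{C}, X:{G} ∪→ {C,G}; cost 1
[col 2] DLQUX: children DLU:{A,C,G}, QX:{C,G} ∩→ {C,G}; cost 0
[col 3] LU: children L:{A}, U:{A} ∩→ {A}; cost 0
[col 3] DLU: children D:{A}, LU:{A} ∩→ {A}; cost 0
[col 3] QX: children Q:{C}, X:{A} ∪→ {A,C}; cost 1
[col 3] DLQUX: children DLU:{A}, QX:{A,C} ∩→ {A}; cost 0
[col 4] LU: children L:{C}, U:{T} ∪→ {C,T}; cost 1
[col 4] DLU: children D:{T}, LU:{C,T} ∩→ {T}; cost 0
[col 4] QX: children Q:{G}, X:{T} ∪→ {G,T}; cost 1
[col 4] DLQUX: children DLU:{T}, QX:{G,T} ∩→ {T}; cost 0
[col 5] LU: children L:{G}, U:{A} ∪→ {A,G}; cost 1
[col 5] DLU: children D:{A}, LU:{A,G} ∩→ {A}; cost 0
[col 5] QX: children Q:{C}, X:{A} ∪→ {A,C}; cost 1
[col 5] DLQUX: children DLU:{A}, QX:{A,C} ∩→ {A}; cost 0
[col 6] LU: children L:{C}, U:{A} ∪→ {A,C}; cost 1
[col 6] DLU: children D:{T}, LU:{A,C} ∪→ {A,C,T}; cost 1
[col 6] QX: children Q:{C}, X:{T} ∪→ {C,T}; cost 1
[col 6] DLQUX: children DLU:{A,C,T}, QX:{C,T} ∩→ {C,T}; cost 0
[col 7] LU: children L:{T}, U:{C} ∪→ {C,T}; cost 1
[col 7] DLU: children D:{A}, LU:{C,T} ∪→ {A,C,T}; cost 1
[col 7] QX: children Q:{T}, X:{A} ∪→ {A,T}; cost 1
[col 7] DLQUX: children DLU:{A,C,T}, QX:{A,T} ∩→ {A,T}; cost 0
per-site changes: [3, 3, 3, 1, 2, 2, 3, 3]; total = 20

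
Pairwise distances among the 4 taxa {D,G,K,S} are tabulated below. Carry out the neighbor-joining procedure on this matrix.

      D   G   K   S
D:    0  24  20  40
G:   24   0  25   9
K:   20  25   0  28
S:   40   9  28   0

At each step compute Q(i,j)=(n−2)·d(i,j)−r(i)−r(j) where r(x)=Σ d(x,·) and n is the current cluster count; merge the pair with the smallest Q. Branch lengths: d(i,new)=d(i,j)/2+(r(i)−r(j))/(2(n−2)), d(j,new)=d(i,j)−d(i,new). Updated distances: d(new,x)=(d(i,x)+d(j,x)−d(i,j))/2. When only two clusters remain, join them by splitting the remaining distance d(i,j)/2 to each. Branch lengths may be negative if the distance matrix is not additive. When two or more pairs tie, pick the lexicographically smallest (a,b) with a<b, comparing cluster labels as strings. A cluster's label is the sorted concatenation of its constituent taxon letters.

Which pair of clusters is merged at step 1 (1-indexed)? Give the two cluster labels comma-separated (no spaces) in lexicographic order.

1. join D+K (d=20, Q=-117) ⇒ DK; edges |D|=51/4, |K|=29/4
  updated: d(DK,G)=29/2, d(DK,S)=24
2. join DK+G (d=29/2, Q=-95/2) ⇒ DGK; edges |DK|=59/4, |G|=-1/4
  updated: d(DGK,S)=37/4
3. join DGK+S (d=37/4) ⇒ DGKS; edges |DGK|=37/8, |S|=37/8
final tree: (((D:51/4,K:29/4):59/4,G:-1/4):37/8,S:37/8)
total length: 175/4

D,K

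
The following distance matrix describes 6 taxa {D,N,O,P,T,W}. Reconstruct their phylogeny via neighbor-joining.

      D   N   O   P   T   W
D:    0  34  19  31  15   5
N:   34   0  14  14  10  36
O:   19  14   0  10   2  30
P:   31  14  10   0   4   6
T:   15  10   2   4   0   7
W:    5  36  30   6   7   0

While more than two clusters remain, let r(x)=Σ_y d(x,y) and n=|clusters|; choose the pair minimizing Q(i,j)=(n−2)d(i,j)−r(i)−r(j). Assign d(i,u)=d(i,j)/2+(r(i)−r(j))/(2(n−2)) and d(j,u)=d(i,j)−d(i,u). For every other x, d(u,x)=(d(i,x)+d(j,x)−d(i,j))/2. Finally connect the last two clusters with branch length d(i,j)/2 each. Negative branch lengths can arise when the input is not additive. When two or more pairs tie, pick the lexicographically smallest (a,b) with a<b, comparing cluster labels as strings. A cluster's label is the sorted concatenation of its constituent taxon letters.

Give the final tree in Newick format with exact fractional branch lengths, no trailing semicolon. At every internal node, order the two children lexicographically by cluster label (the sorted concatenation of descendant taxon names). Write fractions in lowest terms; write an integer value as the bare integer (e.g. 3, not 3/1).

step 1: merge (D,W) at d=5, Q=-168; branch lengths D→5, W→0; new cluster DW
  updated: d(DW,N)=65/2, d(DW,O)=22, d(DW,P)=16, d(DW,T)=17/2
step 2: merge (DW,T) at d=17/2, Q=-78; branch lengths DW→40/3, T→-29/6; new cluster DTW
  updated: d(DTW,N)=17, d(DTW,O)=31/4, d(DTW,P)=23/4
step 3: merge (DTW,P) at d=23/4, Q=-195/4; branch lengths DTW→49/16, P→43/16; new cluster DPTW
  updated: d(DPTW,N)=101/8, d(DPTW,O)=6
step 4: merge (DPTW,N) at d=101/8, Q=-261/8; branch lengths DPTW→37/16, N→165/16; new cluster DNPTW
  updated: d(DNPTW,O)=59/16
step 5: merge (DNPTW,O) at d=59/16; branch lengths DNPTW→59/32, O→59/32; new cluster DNOPTW
final tree: (((((D:5,W:0):40/3,T:-29/6):49/16,P:43/16):37/16,N:165/16):59/32,O:59/32)
total length: 569/16

(((((D:5,W:0):40/3,T:-29/6):49/16,P:43/16):37/16,N:165/16):59/32,O:59/32)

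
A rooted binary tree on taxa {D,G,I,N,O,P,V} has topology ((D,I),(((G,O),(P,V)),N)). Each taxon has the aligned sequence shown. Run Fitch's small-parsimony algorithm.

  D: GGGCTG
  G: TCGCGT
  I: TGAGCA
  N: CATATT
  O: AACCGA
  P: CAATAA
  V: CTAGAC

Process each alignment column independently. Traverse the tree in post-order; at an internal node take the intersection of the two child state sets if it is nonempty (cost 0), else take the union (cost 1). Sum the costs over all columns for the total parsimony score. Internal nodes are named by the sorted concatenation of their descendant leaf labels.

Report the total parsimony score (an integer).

22

site 0, node DI: D={G} ∪ I={T} → {G,T} (+1)
site 0, node GO: G={T} ∪ O={A} → {A,T} (+1)
site 0, node PV: P={C} ∩ V={C} → {C} (+0)
site 0, node GOPV: GO={A,T} ∪ PV={C} → {A,C,T} (+1)
site 0, node GNOPV: GOPV={A,C,T} ∩ N={C} → {C} (+0)
site 0, node DGINOPV: DI={G,T} ∪ GNOPV={C} → {C,G,T} (+1)
site 1, node DI: D={G} ∩ I={G} → {G} (+0)
site 1, node GO: G={C} ∪ O={A} → {A,C} (+1)
site 1, node PV: P={A} ∪ V={T} → {A,T} (+1)
site 1, node GOPV: GO={A,C} ∩ PV={A,T} → {A} (+0)
site 1, node GNOPV: GOPV={A} ∩ N={A} → {A} (+0)
site 1, node DGINOPV: DI={G} ∪ GNOPV={A} → {A,G} (+1)
site 2, node DI: D={G} ∪ I={A} → {A,G} (+1)
site 2, node GO: G={G} ∪ O={C} → {C,G} (+1)
site 2, node PV: P={A} ∩ V={A} → {A} (+0)
site 2, node GOPV: GO={C,G} ∪ PV={A} → {A,C,G} (+1)
site 2, node GNOPV: GOPV={A,C,G} ∪ N={T} → {A,C,G,T} (+1)
site 2, node DGINOPV: DI={A,G} ∩ GNOPV={A,C,G,T} → {A,G} (+0)
site 3, node DI: D={C} ∪ I={G} → {C,G} (+1)
site 3, node GO: G={C} ∩ O={C} → {C} (+0)
site 3, node PV: P={T} ∪ V={G} → {G,T} (+1)
site 3, node GOPV: GO={C} ∪ PV={G,T} → {C,G,T} (+1)
site 3, node GNOPV: GOPV={C,G,T} ∪ N={A} → {A,C,G,T} (+1)
site 3, node DGINOPV: DI={C,G} ∩ GNOPV={A,C,G,T} → {C,G} (+0)
site 4, node DI: D={T} ∪ I={C} → {C,T} (+1)
site 4, node GO: G={G} ∩ O={G} → {G} (+0)
site 4, node PV: P={A} ∩ V={A} → {A} (+0)
site 4, node GOPV: GO={G} ∪ PV={A} → {A,G} (+1)
site 4, node GNOPV: GOPV={A,G} ∪ N={T} → {A,G,T} (+1)
site 4, node DGINOPV: DI={C,T} ∩ GNOPV={A,G,T} → {T} (+0)
site 5, node DI: D={G} ∪ I={A} → {A,G} (+1)
site 5, node GO: G={T} ∪ O={A} → {A,T} (+1)
site 5, node PV: P={A} ∪ V={C} → {A,C} (+1)
site 5, node GOPV: GO={A,T} ∩ PV={A,C} → {A} (+0)
site 5, node GNOPV: GOPV={A} ∪ N={T} → {A,T} (+1)
site 5, node DGINOPV: DI={A,G} ∩ GNOPV={A,T} → {A} (+0)
per-site changes: [4, 3, 4, 4, 3, 4]; total = 22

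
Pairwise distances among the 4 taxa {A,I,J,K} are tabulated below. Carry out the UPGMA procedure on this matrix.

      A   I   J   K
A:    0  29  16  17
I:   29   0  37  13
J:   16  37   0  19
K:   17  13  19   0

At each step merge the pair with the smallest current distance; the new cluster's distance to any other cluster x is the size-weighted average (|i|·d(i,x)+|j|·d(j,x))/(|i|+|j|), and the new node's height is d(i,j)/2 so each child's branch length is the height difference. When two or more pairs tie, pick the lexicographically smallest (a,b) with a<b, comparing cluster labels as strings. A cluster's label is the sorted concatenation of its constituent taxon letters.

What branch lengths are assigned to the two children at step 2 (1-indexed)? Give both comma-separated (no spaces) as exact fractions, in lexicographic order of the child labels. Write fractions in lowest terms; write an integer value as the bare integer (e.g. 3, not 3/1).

8,8

iteration 1: select I,K (d=13); attach at lengths (13/2, 13/2); label the merged cluster IK
  updated: d(A,IK)=23, d(IK,J)=28
iteration 2: select A,J (d=16); attach at lengths (8, 8); label the merged cluster AJ
  updated: d(AJ,IK)=51/2
iteration 3: select AJ,IK (d=51/2); attach at lengths (19/4, 25/4); label the merged cluster AIJK
final tree: ((A:8,J:8):19/4,(I:13/2,K:13/2):25/4)
total length: 40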